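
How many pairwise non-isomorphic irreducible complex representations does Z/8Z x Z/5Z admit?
40

Explanation: The number of irreducible complex representations of a finite group equals its number of conjugacy classes. Z/8Z x Z/5Z is abelian of order 40, so every element is its own conjugacy class: 40 classes, so Z/8Z x Z/5Z (order 40) has exactly 40 irreducible complex representations.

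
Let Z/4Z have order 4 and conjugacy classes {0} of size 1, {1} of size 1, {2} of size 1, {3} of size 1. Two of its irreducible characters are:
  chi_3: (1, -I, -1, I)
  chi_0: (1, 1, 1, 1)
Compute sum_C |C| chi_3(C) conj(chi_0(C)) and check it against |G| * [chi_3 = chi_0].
Sum = 0; so <chi_3, chi_0> = 0 (distinct irreducibles are orthogonal).

Derivation: Compute term by term over conjugacy classes (|C| * chi_3(C) * conj(chi_0(C))):
  1*(1)*conj(1) + 1*(-I)*conj(1) + 1*(-1)*conj(1) + 1*(I)*conj(1)
  = (1) + (-I) + (-1) + (I)
  = 0.
(Exp terms are combined using exp(i*s)*conj(exp(i*t)) = exp(i*(s-t)), and sums of them are collapsed using the identity that for every m > 1 the m distinct m-th roots of unity sum to 0, e.g. 1 + exp(2*I*pi/3) + exp(-2*I*pi/3) = 0.)
Dividing by |G| = 4 gives 0/4 = 0, matching the row-orthogonality relation <chi_3, chi_0> = [chi_3 = chi_0].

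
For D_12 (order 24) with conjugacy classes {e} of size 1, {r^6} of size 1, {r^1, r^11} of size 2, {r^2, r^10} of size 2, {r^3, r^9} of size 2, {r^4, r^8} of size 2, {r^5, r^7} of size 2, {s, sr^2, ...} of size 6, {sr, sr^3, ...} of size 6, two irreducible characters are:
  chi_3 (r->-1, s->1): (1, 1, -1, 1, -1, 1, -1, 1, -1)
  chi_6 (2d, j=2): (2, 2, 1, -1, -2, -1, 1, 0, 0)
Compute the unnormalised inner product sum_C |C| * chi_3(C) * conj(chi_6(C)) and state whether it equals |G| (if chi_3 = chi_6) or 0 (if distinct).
Sum = 0; so <chi_3, chi_6> = 0 (distinct irreducibles are orthogonal).

Justification: Compute term by term over conjugacy classes (|C| * chi_3(C) * conj(chi_6(C))):
  1*(1)*conj(2) + 1*(1)*conj(2) + 2*(-1)*conj(1) + 2*(1)*conj(-1) + 2*(-1)*conj(-2) + 2*(1)*conj(-1) + 2*(-1)*conj(1) + 6*(1)*conj(0) + 6*(-1)*conj(0)
  = (2) + (2) + (-2) + (-2) + (4) + (-2) + (-2) + (0) + (0)
  = 0.
Dividing by |G| = 24 gives 0/24 = 0, matching the row-orthogonality relation <chi_3, chi_6> = [chi_3 = chi_6].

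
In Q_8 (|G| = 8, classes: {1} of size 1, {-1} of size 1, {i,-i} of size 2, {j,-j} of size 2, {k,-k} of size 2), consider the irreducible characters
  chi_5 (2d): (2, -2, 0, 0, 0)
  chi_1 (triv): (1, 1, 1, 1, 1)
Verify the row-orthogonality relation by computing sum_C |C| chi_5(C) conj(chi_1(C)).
Sum = 0; so <chi_5, chi_1> = 0 (distinct irreducibles are orthogonal).

Proof sketch: Compute term by term over conjugacy classes (|C| * chi_5(C) * conj(chi_1(C))):
  1*(2)*conj(1) + 1*(-2)*conj(1) + 2*(0)*conj(1) + 2*(0)*conj(1) + 2*(0)*conj(1)
  = (2) + (-2) + (0) + (0) + (0)
  = 0.
Dividing by |G| = 8 gives 0/8 = 0, matching the row-orthogonality relation <chi_5, chi_1> = [chi_5 = chi_1].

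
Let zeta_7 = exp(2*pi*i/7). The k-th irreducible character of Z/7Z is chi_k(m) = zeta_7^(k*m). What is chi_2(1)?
chi_2(1) = zeta_7^2 = exp(4*I*pi/7)

Explanation: chi_2(1) = zeta_7^(2*1) = zeta_7^2. Since zeta_7^7 = 1, this equals zeta_7^2 = exp(2*pi*i*2/7) = exp(4*I*pi/7).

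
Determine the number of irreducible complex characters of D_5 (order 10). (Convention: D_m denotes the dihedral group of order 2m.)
4

Explanation: The number of irreducible complex representations of a finite group equals its number of conjugacy classes. D_5 has 4 conjugacy classes ((n+3)/2 for n odd), so D_5 (order 10) has exactly 4 irreducible complex representations.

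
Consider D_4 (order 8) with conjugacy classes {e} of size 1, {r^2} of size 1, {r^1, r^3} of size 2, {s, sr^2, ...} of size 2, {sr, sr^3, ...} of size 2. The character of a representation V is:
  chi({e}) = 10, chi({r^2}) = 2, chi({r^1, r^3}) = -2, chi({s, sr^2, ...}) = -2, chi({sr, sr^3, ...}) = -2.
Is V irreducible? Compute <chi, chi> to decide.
Not irreducible (reducible): <chi, chi> = 16 > 1.

Justification: <chi, chi> = (1/|G|) sum_C |C| * |chi(C)|^2 = (1/8)[1*|10|^2 + 1*|2|^2 + 2*|-2|^2 + 2*|-2|^2 + 2*|-2|^2]
  = (1/8)[(100) + (4) + (8) + (8) + (8)] = 128/8 = 16.
A character is irreducible iff <chi, chi> = 1, so this representation is reducible.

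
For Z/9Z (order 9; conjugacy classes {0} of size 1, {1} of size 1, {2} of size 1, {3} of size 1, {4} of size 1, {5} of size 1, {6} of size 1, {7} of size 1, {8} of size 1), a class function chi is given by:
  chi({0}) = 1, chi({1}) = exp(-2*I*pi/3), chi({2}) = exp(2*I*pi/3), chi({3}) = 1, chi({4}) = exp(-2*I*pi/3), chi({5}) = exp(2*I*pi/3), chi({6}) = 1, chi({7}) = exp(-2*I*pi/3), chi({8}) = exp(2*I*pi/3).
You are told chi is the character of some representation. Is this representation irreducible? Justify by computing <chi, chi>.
Irreducible: <chi, chi> = 1.

Reasoning: <chi, chi> = (1/|G|) sum_C |C| * |chi(C)|^2 = (1/9)[1*|1|^2 + 1*|exp(-2*I*pi/3)|^2 + 1*|exp(2*I*pi/3)|^2 + 1*|1|^2 + 1*|exp(-2*I*pi/3)|^2 + 1*|exp(2*I*pi/3)|^2 + 1*|1|^2 + 1*|exp(-2*I*pi/3)|^2 + 1*|exp(2*I*pi/3)|^2]
  = (1/9)[(1) + (1) + (1) + (1) + (1) + (1) + (1) + (1) + (1)] = 9/9 = 1.
(Exp terms are combined using exp(i*s)*conj(exp(i*t)) = exp(i*(s-t)), and sums of them are collapsed using the identity that for every m > 1 the m distinct m-th roots of unity sum to 0, e.g. 1 + exp(2*I*pi/3) + exp(-2*I*pi/3) = 0.)
A character is irreducible iff <chi, chi> = 1, so this representation is irreducible.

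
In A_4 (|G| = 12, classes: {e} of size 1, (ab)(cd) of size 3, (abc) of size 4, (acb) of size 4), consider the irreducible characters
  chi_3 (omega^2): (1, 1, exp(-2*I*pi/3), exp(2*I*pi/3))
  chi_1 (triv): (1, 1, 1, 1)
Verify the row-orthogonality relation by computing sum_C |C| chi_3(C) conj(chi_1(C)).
Sum = 0; so <chi_3, chi_1> = 0 (distinct irreducibles are orthogonal).

Compute term by term over conjugacy classes (|C| * chi_3(C) * conj(chi_1(C))):
  1*(1)*conj(1) + 3*(1)*conj(1) + 4*(exp(-2*I*pi/3))*conj(1) + 4*(exp(2*I*pi/3))*conj(1)
  = (1) + (3) + (4*exp(-2*I*pi/3)) + (4*exp(2*I*pi/3))
  = 0.
(Exp terms are combined using exp(i*s)*conj(exp(i*t)) = exp(i*(s-t)), and sums of them are collapsed using the identity that for every m > 1 the m distinct m-th roots of unity sum to 0, e.g. 1 + exp(2*I*pi/3) + exp(-2*I*pi/3) = 0.)
Dividing by |G| = 12 gives 0/12 = 0, matching the row-orthogonality relation <chi_3, chi_1> = [chi_3 = chi_1].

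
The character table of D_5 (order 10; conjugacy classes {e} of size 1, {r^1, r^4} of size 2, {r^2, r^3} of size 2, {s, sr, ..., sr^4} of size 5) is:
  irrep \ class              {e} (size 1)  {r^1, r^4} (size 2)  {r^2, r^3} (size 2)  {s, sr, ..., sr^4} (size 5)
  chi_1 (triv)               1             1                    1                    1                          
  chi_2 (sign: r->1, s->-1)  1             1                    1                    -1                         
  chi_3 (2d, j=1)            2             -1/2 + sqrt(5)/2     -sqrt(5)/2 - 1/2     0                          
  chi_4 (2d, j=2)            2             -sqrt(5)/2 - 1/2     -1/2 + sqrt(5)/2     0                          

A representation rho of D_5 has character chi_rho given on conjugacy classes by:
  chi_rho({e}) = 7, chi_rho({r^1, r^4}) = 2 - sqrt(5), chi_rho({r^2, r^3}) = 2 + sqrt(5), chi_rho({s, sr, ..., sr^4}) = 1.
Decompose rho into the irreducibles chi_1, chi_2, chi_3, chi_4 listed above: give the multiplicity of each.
Multiplicities: chi_1: 2, chi_2: 1, chi_3: 0, chi_4: 2.

Details: Use <chi_rho, chi> = (1/|G|) sum_C |C| * chi_rho(C) * conj(chi(C)) with |G| = 10 for each irreducible chi in the table:
  <chi_rho, chi_1> = (1/10)[1*(7)*conj(1) + 2*(2 - sqrt(5))*conj(1) + 2*(2 + sqrt(5))*conj(1) + 5*(1)*conj(1)]
      = (1/10)[(7) + (4 - 2*sqrt(5)) + (4 + 2*sqrt(5)) + (5)] = 20/10 = 2
  <chi_rho, chi_2> = (1/10)[1*(7)*conj(1) + 2*(2 - sqrt(5))*conj(1) + 2*(2 + sqrt(5))*conj(1) + 5*(1)*conj(-1)]
      = (1/10)[(7) + (4 - 2*sqrt(5)) + (4 + 2*sqrt(5)) + (-5)] = 10/10 = 1
  <chi_rho, chi_3> = (1/10)[1*(7)*conj(2) + 2*(2 - sqrt(5))*conj(-1/2 + sqrt(5)/2) + 2*(2 + sqrt(5))*conj(-sqrt(5)/2 - 1/2) + 5*(1)*conj(0)]
      = (1/10)[(14) + (-7 + 3*sqrt(5)) + (-7 - 3*sqrt(5)) + (0)] = 0/10 = 0
  <chi_rho, chi_4> = (1/10)[1*(7)*conj(2) + 2*(2 - sqrt(5))*conj(-sqrt(5)/2 - 1/2) + 2*(2 + sqrt(5))*conj(-1/2 + sqrt(5)/2) + 5*(1)*conj(0)]
      = (1/10)[(14) + (3 - sqrt(5)) + (sqrt(5) + 3) + (0)] = 20/10 = 2
Dimension check: dim(rho) = sum (mult * dim) = 2*1 + 1*1 + 0*2 + 2*2 = 7 = chi_rho(e) = 7.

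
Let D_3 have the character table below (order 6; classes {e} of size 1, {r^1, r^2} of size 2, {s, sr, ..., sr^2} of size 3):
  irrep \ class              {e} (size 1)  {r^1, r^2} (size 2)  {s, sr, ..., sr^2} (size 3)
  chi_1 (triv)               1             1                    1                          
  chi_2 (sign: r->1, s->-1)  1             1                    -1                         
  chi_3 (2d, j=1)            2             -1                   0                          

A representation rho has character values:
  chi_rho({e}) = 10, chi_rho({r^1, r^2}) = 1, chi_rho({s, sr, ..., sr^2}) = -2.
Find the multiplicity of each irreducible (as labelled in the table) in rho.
Multiplicities: chi_1: 1, chi_2: 3, chi_3: 3.

Use <chi_rho, chi> = (1/|G|) sum_C |C| * chi_rho(C) * conj(chi(C)) with |G| = 6 for each irreducible chi in the table:
  <chi_rho, chi_1> = (1/6)[1*(10)*conj(1) + 2*(1)*conj(1) + 3*(-2)*conj(1)]
      = (1/6)[(10) + (2) + (-6)] = 6/6 = 1
  <chi_rho, chi_2> = (1/6)[1*(10)*conj(1) + 2*(1)*conj(1) + 3*(-2)*conj(-1)]
      = (1/6)[(10) + (2) + (6)] = 18/6 = 3
  <chi_rho, chi_3> = (1/6)[1*(10)*conj(2) + 2*(1)*conj(-1) + 3*(-2)*conj(0)]
      = (1/6)[(20) + (-2) + (0)] = 18/6 = 3
Dimension check: dim(rho) = sum (mult * dim) = 1*1 + 3*1 + 3*2 = 10 = chi_rho(e) = 10.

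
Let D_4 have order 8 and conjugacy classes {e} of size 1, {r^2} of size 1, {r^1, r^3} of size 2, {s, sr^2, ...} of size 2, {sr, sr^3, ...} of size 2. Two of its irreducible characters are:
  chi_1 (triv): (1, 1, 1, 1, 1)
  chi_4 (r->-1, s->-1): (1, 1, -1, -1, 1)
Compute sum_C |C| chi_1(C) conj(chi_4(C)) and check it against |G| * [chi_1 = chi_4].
Sum = 0; so <chi_1, chi_4> = 0 (distinct irreducibles are orthogonal).

Why: Compute term by term over conjugacy classes (|C| * chi_1(C) * conj(chi_4(C))):
  1*(1)*conj(1) + 1*(1)*conj(1) + 2*(1)*conj(-1) + 2*(1)*conj(-1) + 2*(1)*conj(1)
  = (1) + (1) + (-2) + (-2) + (2)
  = 0.
Dividing by |G| = 8 gives 0/8 = 0, matching the row-orthogonality relation <chi_1, chi_4> = [chi_1 = chi_4].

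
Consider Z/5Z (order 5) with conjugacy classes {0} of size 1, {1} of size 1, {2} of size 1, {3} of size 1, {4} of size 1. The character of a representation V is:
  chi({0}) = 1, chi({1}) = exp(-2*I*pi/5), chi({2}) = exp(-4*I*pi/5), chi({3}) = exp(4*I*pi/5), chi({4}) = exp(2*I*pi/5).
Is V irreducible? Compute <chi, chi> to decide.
Irreducible: <chi, chi> = 1.

Derivation: <chi, chi> = (1/|G|) sum_C |C| * |chi(C)|^2 = (1/5)[1*|1|^2 + 1*|exp(-2*I*pi/5)|^2 + 1*|exp(-4*I*pi/5)|^2 + 1*|exp(4*I*pi/5)|^2 + 1*|exp(2*I*pi/5)|^2]
  = (1/5)[(1) + (1) + (1) + (1) + (1)] = 5/5 = 1.
(Exp terms are combined using exp(i*s)*conj(exp(i*t)) = exp(i*(s-t)), and sums of them are collapsed using the identity that for every m > 1 the m distinct m-th roots of unity sum to 0, e.g. 1 + exp(2*I*pi/3) + exp(-2*I*pi/3) = 0.)
A character is irreducible iff <chi, chi> = 1, so this representation is irreducible.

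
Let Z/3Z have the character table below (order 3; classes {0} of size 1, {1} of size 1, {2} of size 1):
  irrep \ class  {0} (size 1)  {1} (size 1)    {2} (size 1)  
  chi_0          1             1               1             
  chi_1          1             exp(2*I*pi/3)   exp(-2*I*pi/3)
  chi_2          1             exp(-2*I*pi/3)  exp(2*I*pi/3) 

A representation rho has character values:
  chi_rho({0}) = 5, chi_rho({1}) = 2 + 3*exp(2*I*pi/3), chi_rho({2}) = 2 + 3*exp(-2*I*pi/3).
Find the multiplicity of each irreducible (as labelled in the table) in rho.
Multiplicities: chi_0: 2, chi_1: 3, chi_2: 0.

Argument: Use <chi_rho, chi> = (1/|G|) sum_C |C| * chi_rho(C) * conj(chi(C)) with |G| = 3 for each irreducible chi in the table:
  <chi_rho, chi_0> = (1/3)[1*(5)*conj(1) + 1*(2 + 3*exp(2*I*pi/3))*conj(1) + 1*(2 + 3*exp(-2*I*pi/3))*conj(1)]
      = (1/3)[(5) + (2 + 3*exp(2*I*pi/3)) + (2 + 3*exp(-2*I*pi/3))] = 6/3 = 2
  <chi_rho, chi_1> = (1/3)[1*(5)*conj(1) + 1*(2 + 3*exp(2*I*pi/3))*conj(exp(2*I*pi/3)) + 1*(2 + 3*exp(-2*I*pi/3))*conj(exp(-2*I*pi/3))]
      = (1/3)[(5) + (3 + 2*exp(-2*I*pi/3)) + (3 + 2*exp(2*I*pi/3))] = 9/3 = 3
  <chi_rho, chi_2> = (1/3)[1*(5)*conj(1) + 1*(2 + 3*exp(2*I*pi/3))*conj(exp(-2*I*pi/3)) + 1*(2 + 3*exp(-2*I*pi/3))*conj(exp(2*I*pi/3))]
      = (1/3)[(5) + (3*exp(-2*I*pi/3) + 2*exp(2*I*pi/3)) + (2*exp(-2*I*pi/3) + 3*exp(2*I*pi/3))] = 0/3 = 0
(Exp terms are combined using exp(i*s)*conj(exp(i*t)) = exp(i*(s-t)), and sums of them are collapsed using the identity that for every m > 1 the m distinct m-th roots of unity sum to 0, e.g. 1 + exp(2*I*pi/3) + exp(-2*I*pi/3) = 0.)
Dimension check: dim(rho) = sum (mult * dim) = 2*1 + 3*1 + 0*1 = 5 = chi_rho(e) = 5.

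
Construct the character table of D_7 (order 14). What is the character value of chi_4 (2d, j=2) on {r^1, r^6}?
Conjugacy classes: {e} of size 1, {r^1, r^6} of size 2, {r^2, r^5} of size 2, {r^3, r^4} of size 2, {s, sr, ..., sr^6} of size 7.
Character table:
  irrep \ class              {e} (size 1)  {r^1, r^6} (size 2)  {r^2, r^5} (size 2)  {r^3, r^4} (size 2)  {s, sr, ..., sr^6} (size 7)
  chi_1 (triv)               1             1                    1                    1                    1                          
  chi_2 (sign: r->1, s->-1)  1             1                    1                    1                    -1                         
  chi_3 (2d, j=1)            2             2*cos(2*pi/7)        -2*cos(3*pi/7)       -2*cos(pi/7)         0                          
  chi_4 (2d, j=2)            2             -2*cos(3*pi/7)       -2*cos(pi/7)         2*cos(2*pi/7)        0                          
  chi_5 (2d, j=3)            2             -2*cos(pi/7)         2*cos(2*pi/7)        -2*cos(3*pi/7)       0                          

Spot check: chi_4 (2d, j=2) on {r^1, r^6} = -2*cos(3*pi/7).

Reasoning: D_7 has order 2*7 = 14 with 5 conjugacy classes, hence 5 irreducibles. Sum of squared dims 1 + 1 + 4 + 4 + 4 = 14 = |G|. Linear characters come from the abelianisation; the 2-dimensional irreps have character r^k -> 2*cos(2*pi*j*k/7), reflections -> 0.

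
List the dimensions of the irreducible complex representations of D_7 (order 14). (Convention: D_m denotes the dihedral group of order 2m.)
Dimensions: 1, 1, 2, 2, 2

Working: There are 5 irreducibles (= number of conjugacy classes). Their dimensions d_i satisfy sum d_i^2 = |G| = 14: 1 + 1 + 4 + 4 + 4 = 14.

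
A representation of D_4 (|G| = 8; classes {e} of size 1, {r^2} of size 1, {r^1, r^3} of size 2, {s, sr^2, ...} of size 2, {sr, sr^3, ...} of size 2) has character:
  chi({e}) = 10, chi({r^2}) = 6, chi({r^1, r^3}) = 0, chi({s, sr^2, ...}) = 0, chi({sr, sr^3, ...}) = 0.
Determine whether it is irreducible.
Not irreducible (reducible): <chi, chi> = 17 > 1.

Why: <chi, chi> = (1/|G|) sum_C |C| * |chi(C)|^2 = (1/8)[1*|10|^2 + 1*|6|^2 + 2*|0|^2 + 2*|0|^2 + 2*|0|^2]
  = (1/8)[(100) + (36) + (0) + (0) + (0)] = 136/8 = 17.
A character is irreducible iff <chi, chi> = 1, so this representation is reducible.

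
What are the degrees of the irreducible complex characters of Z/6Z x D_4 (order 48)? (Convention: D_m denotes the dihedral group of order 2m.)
Dimensions: 1, 1, 1, 1, 1, 1, 1, 1, 1, 1, 1, 1, 1, 1, 1, 1, 1, 1, 1, 1, 1, 1, 1, 1, 2, 2, 2, 2, 2, 2

Explanation: There are 30 irreducibles (= number of conjugacy classes). Their dimensions d_i satisfy sum d_i^2 = |G| = 48: 1 + 1 + 1 + 1 + 1 + 1 + 1 + 1 + 1 + 1 + 1 + 1 + 1 + 1 + 1 + 1 + 1 + 1 + 1 + 1 + 1 + 1 + 1 + 1 + 4 + 4 + 4 + 4 + 4 + 4 = 48. (For the product with Z/6Z: each of the 6 1-dim characters of Z/6Z tensors with each irrep of D_4, giving 6 copies of each D_4-dimension.)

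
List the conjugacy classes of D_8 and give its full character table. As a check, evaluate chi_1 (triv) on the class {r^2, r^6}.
Conjugacy classes: {e} of size 1, {r^4} of size 1, {r^1, r^7} of size 2, {r^2, r^6} of size 2, {r^3, r^5} of size 2, {s, sr^2, ...} of size 4, {sr, sr^3, ...} of size 4.
Character table:
  irrep \ class              {e} (size 1)  {r^4} (size 1)  {r^1, r^7} (size 2)  {r^2, r^6} (size 2)  {r^3, r^5} (size 2)  {s, sr^2, ...} (size 4)  {sr, sr^3, ...} (size 4)
  chi_1 (triv)               1             1               1                    1                    1                    1                        1                       
  chi_2 (sign: r->1, s->-1)  1             1               1                    1                    1                    -1                       -1                      
  chi_3 (r->-1, s->1)        1             1               -1                   1                    -1                   1                        -1                      
  chi_4 (r->-1, s->-1)       1             1               -1                   1                    -1                   -1                       1                       
  chi_5 (2d, j=1)            2             -2              sqrt(2)              0                    -sqrt(2)             0                        0                       
  chi_6 (2d, j=2)            2             2               0                    -2                   0                    0                        0                       
  chi_7 (2d, j=3)            2             -2              -sqrt(2)             0                    sqrt(2)              0                        0                       

Spot check: chi_1 (triv) on {r^2, r^6} = 1.

Reasoning: D_8 has order 2*8 = 16 with 7 conjugacy classes, hence 7 irreducibles. Sum of squared dims 1 + 1 + 1 + 1 + 4 + 4 + 4 = 16 = |G|. Linear characters come from the abelianisation; the 2-dimensional irreps have character r^k -> 2*cos(2*pi*j*k/8), reflections -> 0.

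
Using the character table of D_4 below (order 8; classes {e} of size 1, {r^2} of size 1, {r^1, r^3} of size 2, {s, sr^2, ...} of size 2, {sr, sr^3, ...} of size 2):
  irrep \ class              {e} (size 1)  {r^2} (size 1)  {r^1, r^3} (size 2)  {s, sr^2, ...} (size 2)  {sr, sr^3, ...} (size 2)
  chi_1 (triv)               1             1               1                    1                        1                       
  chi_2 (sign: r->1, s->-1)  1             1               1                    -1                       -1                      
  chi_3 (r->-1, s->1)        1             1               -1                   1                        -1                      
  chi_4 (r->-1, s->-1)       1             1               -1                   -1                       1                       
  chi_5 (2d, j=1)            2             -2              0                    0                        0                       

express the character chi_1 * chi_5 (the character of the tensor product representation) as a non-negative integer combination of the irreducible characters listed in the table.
chi_1 tensor chi_5 = chi_5 (all other irreducibles have multiplicity 0).

Argument: The character of a tensor product is the pointwise product (chi_1 * chi_5)(C) = chi_1(C) * chi_5(C):
  {e}: (1)*(2), {r^2}: (1)*(-2), {r^1, r^3}: (1)*(0), {s, sr^2, ...}: (1)*(0), {sr, sr^3, ...}: (1)*(0)
so (chi_1 * chi_5) takes values
  {e} -> 2, {r^2} -> -2, {r^1, r^3} -> 0, {s, sr^2, ...} -> 0, {sr, sr^3, ...} -> 0.
Now take the inner product of this character with each irreducible chi from the table, <chi_1*chi_5, chi> = (1/8) sum_C |C| (chi_1*chi_5)(C) conj(chi(C)):
  <chi_1*chi_5, chi_1> = (1/8)[1*(2)*conj(1) + 1*(-2)*conj(1) + 2*(0)*conj(1) + 2*(0)*conj(1) + 2*(0)*conj(1)]
      = (1/8)[(2) + (-2) + (0) + (0) + (0)] = 0/8 = 0
  <chi_1*chi_5, chi_2> = (1/8)[1*(2)*conj(1) + 1*(-2)*conj(1) + 2*(0)*conj(1) + 2*(0)*conj(-1) + 2*(0)*conj(-1)]
      = (1/8)[(2) + (-2) + (0) + (0) + (0)] = 0/8 = 0
  <chi_1*chi_5, chi_3> = (1/8)[1*(2)*conj(1) + 1*(-2)*conj(1) + 2*(0)*conj(-1) + 2*(0)*conj(1) + 2*(0)*conj(-1)]
      = (1/8)[(2) + (-2) + (0) + (0) + (0)] = 0/8 = 0
  <chi_1*chi_5, chi_4> = (1/8)[1*(2)*conj(1) + 1*(-2)*conj(1) + 2*(0)*conj(-1) + 2*(0)*conj(-1) + 2*(0)*conj(1)]
      = (1/8)[(2) + (-2) + (0) + (0) + (0)] = 0/8 = 0
  <chi_1*chi_5, chi_5> = (1/8)[1*(2)*conj(2) + 1*(-2)*conj(-2) + 2*(0)*conj(0) + 2*(0)*conj(0) + 2*(0)*conj(0)]
      = (1/8)[(4) + (4) + (0) + (0) + (0)] = 8/8 = 1
Hence the multiplicities are chi_5: 1. Dimension check: dim(chi_1)*dim(chi_5) = 1*2 = 2 and sum (mult * dim) = 1*2 = 2.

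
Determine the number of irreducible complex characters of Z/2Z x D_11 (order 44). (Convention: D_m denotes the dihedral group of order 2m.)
14

Solution. The number of irreducible complex representations of a finite group equals its number of conjugacy classes. For a direct product, #classes(G x H) = #classes(G) * #classes(H). Z/2Z has 2 classes (abelian), D_11 has 7 classes, so 2 * 7 = 14, so Z/2Z x D_11 (order 44) has exactly 14 irreducible complex representations.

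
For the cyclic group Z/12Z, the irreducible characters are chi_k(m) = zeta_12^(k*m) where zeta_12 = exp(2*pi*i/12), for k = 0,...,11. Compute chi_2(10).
chi_2(10) = zeta_12^20 = exp(-2*I*pi/3)

Argument: chi_2(10) = zeta_12^(2*10) = zeta_12^20. Since zeta_12^12 = 1, this equals zeta_12^8 = exp(2*pi*i*8/12) = exp(-2*I*pi/3).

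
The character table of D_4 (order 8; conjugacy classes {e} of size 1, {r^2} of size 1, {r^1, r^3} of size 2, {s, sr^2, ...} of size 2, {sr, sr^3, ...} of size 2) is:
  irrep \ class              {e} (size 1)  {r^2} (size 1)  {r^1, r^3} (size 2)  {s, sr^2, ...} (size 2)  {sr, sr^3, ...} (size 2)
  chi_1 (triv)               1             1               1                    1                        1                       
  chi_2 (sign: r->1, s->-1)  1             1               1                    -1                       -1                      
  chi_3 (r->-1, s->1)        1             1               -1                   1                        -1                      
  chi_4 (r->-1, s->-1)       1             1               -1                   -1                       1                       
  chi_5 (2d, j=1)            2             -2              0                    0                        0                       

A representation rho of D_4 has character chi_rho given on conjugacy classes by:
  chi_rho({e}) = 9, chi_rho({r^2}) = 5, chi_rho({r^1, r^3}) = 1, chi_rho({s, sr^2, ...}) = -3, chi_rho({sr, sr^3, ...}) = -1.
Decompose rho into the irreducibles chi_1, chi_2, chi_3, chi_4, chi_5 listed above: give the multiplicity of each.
Multiplicities: chi_1: 1, chi_2: 3, chi_3: 1, chi_4: 2, chi_5: 1.

Proof sketch: Use <chi_rho, chi> = (1/|G|) sum_C |C| * chi_rho(C) * conj(chi(C)) with |G| = 8 for each irreducible chi in the table:
  <chi_rho, chi_1> = (1/8)[1*(9)*conj(1) + 1*(5)*conj(1) + 2*(1)*conj(1) + 2*(-3)*conj(1) + 2*(-1)*conj(1)]
      = (1/8)[(9) + (5) + (2) + (-6) + (-2)] = 8/8 = 1
  <chi_rho, chi_2> = (1/8)[1*(9)*conj(1) + 1*(5)*conj(1) + 2*(1)*conj(1) + 2*(-3)*conj(-1) + 2*(-1)*conj(-1)]
      = (1/8)[(9) + (5) + (2) + (6) + (2)] = 24/8 = 3
  <chi_rho, chi_3> = (1/8)[1*(9)*conj(1) + 1*(5)*conj(1) + 2*(1)*conj(-1) + 2*(-3)*conj(1) + 2*(-1)*conj(-1)]
      = (1/8)[(9) + (5) + (-2) + (-6) + (2)] = 8/8 = 1
  <chi_rho, chi_4> = (1/8)[1*(9)*conj(1) + 1*(5)*conj(1) + 2*(1)*conj(-1) + 2*(-3)*conj(-1) + 2*(-1)*conj(1)]
      = (1/8)[(9) + (5) + (-2) + (6) + (-2)] = 16/8 = 2
  <chi_rho, chi_5> = (1/8)[1*(9)*conj(2) + 1*(5)*conj(-2) + 2*(1)*conj(0) + 2*(-3)*conj(0) + 2*(-1)*conj(0)]
      = (1/8)[(18) + (-10) + (0) + (0) + (0)] = 8/8 = 1
Dimension check: dim(rho) = sum (mult * dim) = 1*1 + 3*1 + 1*1 + 2*1 + 1*2 = 9 = chi_rho(e) = 9.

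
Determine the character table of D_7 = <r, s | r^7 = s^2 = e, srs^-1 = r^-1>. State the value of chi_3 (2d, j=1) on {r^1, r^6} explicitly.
Conjugacy classes: {e} of size 1, {r^1, r^6} of size 2, {r^2, r^5} of size 2, {r^3, r^4} of size 2, {s, sr, ..., sr^6} of size 7.
Character table:
  irrep \ class              {e} (size 1)  {r^1, r^6} (size 2)  {r^2, r^5} (size 2)  {r^3, r^4} (size 2)  {s, sr, ..., sr^6} (size 7)
  chi_1 (triv)               1             1                    1                    1                    1                          
  chi_2 (sign: r->1, s->-1)  1             1                    1                    1                    -1                         
  chi_3 (2d, j=1)            2             2*cos(2*pi/7)        -2*cos(3*pi/7)       -2*cos(pi/7)         0                          
  chi_4 (2d, j=2)            2             -2*cos(3*pi/7)       -2*cos(pi/7)         2*cos(2*pi/7)        0                          
  chi_5 (2d, j=3)            2             -2*cos(pi/7)         2*cos(2*pi/7)        -2*cos(3*pi/7)       0                          

Spot check: chi_3 (2d, j=1) on {r^1, r^6} = 2*cos(2*pi/7).

Argument: D_7 has order 2*7 = 14 with 5 conjugacy classes, hence 5 irreducibles. Sum of squared dims 1 + 1 + 4 + 4 + 4 = 14 = |G|. Linear characters come from the abelianisation; the 2-dimensional irreps have character r^k -> 2*cos(2*pi*j*k/7), reflections -> 0.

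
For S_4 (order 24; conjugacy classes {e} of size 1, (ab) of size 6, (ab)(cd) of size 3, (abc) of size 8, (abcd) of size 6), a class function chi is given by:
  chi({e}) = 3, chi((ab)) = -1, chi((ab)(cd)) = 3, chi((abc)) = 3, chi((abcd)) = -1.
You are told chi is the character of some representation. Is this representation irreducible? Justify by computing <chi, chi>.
Not irreducible (reducible): <chi, chi> = 5 > 1.

Why: <chi, chi> = (1/|G|) sum_C |C| * |chi(C)|^2 = (1/24)[1*|3|^2 + 6*|-1|^2 + 3*|3|^2 + 8*|3|^2 + 6*|-1|^2]
  = (1/24)[(9) + (6) + (27) + (72) + (6)] = 120/24 = 5.
A character is irreducible iff <chi, chi> = 1, so this representation is reducible.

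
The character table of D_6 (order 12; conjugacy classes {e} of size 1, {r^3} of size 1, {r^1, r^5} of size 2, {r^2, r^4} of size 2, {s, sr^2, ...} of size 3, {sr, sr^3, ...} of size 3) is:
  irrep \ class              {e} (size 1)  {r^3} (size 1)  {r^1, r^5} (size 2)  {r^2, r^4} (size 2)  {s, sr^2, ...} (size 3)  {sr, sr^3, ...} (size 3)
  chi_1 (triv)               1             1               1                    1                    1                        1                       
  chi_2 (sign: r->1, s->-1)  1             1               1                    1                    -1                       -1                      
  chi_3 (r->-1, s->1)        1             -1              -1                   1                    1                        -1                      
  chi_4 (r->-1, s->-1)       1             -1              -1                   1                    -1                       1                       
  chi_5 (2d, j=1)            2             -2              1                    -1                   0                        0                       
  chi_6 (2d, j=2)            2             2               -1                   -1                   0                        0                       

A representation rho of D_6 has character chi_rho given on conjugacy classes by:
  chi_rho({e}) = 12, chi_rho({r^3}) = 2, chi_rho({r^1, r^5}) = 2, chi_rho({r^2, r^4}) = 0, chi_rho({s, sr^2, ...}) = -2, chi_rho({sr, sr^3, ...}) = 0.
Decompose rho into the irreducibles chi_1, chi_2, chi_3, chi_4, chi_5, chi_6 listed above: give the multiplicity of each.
Multiplicities: chi_1: 1, chi_2: 2, chi_3: 0, chi_4: 1, chi_5: 2, chi_6: 2.

Use <chi_rho, chi> = (1/|G|) sum_C |C| * chi_rho(C) * conj(chi(C)) with |G| = 12 for each irreducible chi in the table:
  <chi_rho, chi_1> = (1/12)[1*(12)*conj(1) + 1*(2)*conj(1) + 2*(2)*conj(1) + 2*(0)*conj(1) + 3*(-2)*conj(1) + 3*(0)*conj(1)]
      = (1/12)[(12) + (2) + (4) + (0) + (-6) + (0)] = 12/12 = 1
  <chi_rho, chi_2> = (1/12)[1*(12)*conj(1) + 1*(2)*conj(1) + 2*(2)*conj(1) + 2*(0)*conj(1) + 3*(-2)*conj(-1) + 3*(0)*conj(-1)]
      = (1/12)[(12) + (2) + (4) + (0) + (6) + (0)] = 24/12 = 2
  <chi_rho, chi_3> = (1/12)[1*(12)*conj(1) + 1*(2)*conj(-1) + 2*(2)*conj(-1) + 2*(0)*conj(1) + 3*(-2)*conj(1) + 3*(0)*conj(-1)]
      = (1/12)[(12) + (-2) + (-4) + (0) + (-6) + (0)] = 0/12 = 0
  <chi_rho, chi_4> = (1/12)[1*(12)*conj(1) + 1*(2)*conj(-1) + 2*(2)*conj(-1) + 2*(0)*conj(1) + 3*(-2)*conj(-1) + 3*(0)*conj(1)]
      = (1/12)[(12) + (-2) + (-4) + (0) + (6) + (0)] = 12/12 = 1
  <chi_rho, chi_5> = (1/12)[1*(12)*conj(2) + 1*(2)*conj(-2) + 2*(2)*conj(1) + 2*(0)*conj(-1) + 3*(-2)*conj(0) + 3*(0)*conj(0)]
      = (1/12)[(24) + (-4) + (4) + (0) + (0) + (0)] = 24/12 = 2
  <chi_rho, chi_6> = (1/12)[1*(12)*conj(2) + 1*(2)*conj(2) + 2*(2)*conj(-1) + 2*(0)*conj(-1) + 3*(-2)*conj(0) + 3*(0)*conj(0)]
      = (1/12)[(24) + (4) + (-4) + (0) + (0) + (0)] = 24/12 = 2
Dimension check: dim(rho) = sum (mult * dim) = 1*1 + 2*1 + 0*1 + 1*1 + 2*2 + 2*2 = 12 = chi_rho(e) = 12.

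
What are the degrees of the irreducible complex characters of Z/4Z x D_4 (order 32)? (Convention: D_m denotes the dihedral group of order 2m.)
Dimensions: 1, 1, 1, 1, 1, 1, 1, 1, 1, 1, 1, 1, 1, 1, 1, 1, 2, 2, 2, 2

There are 20 irreducibles (= number of conjugacy classes). Their dimensions d_i satisfy sum d_i^2 = |G| = 32: 1 + 1 + 1 + 1 + 1 + 1 + 1 + 1 + 1 + 1 + 1 + 1 + 1 + 1 + 1 + 1 + 4 + 4 + 4 + 4 = 32. (For the product with Z/4Z: each of the 4 1-dim characters of Z/4Z tensors with each irrep of D_4, giving 4 copies of each D_4-dimension.)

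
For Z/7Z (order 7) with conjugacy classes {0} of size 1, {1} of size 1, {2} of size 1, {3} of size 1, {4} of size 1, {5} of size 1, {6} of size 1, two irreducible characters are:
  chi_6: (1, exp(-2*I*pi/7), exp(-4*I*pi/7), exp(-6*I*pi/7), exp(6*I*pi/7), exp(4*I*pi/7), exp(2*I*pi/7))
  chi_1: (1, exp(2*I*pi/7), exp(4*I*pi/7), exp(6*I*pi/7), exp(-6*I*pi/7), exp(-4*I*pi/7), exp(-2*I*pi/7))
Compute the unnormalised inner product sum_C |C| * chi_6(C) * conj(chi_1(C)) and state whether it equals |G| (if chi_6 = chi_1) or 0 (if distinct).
Sum = 0; so <chi_6, chi_1> = 0 (distinct irreducibles are orthogonal).

Compute term by term over conjugacy classes (|C| * chi_6(C) * conj(chi_1(C))):
  1*(1)*conj(1) + 1*(exp(-2*I*pi/7))*conj(exp(2*I*pi/7)) + 1*(exp(-4*I*pi/7))*conj(exp(4*I*pi/7)) + 1*(exp(-6*I*pi/7))*conj(exp(6*I*pi/7)) + 1*(exp(6*I*pi/7))*conj(exp(-6*I*pi/7)) + 1*(exp(4*I*pi/7))*conj(exp(-4*I*pi/7)) + 1*(exp(2*I*pi/7))*conj(exp(-2*I*pi/7))
  = (1) + (exp(-4*I*pi/7)) + (exp(6*I*pi/7)) + (exp(2*I*pi/7)) + (exp(-2*I*pi/7)) + (exp(-6*I*pi/7)) + (exp(4*I*pi/7))
  = 0.
(Exp terms are combined using exp(i*s)*conj(exp(i*t)) = exp(i*(s-t)), and sums of them are collapsed using the identity that for every m > 1 the m distinct m-th roots of unity sum to 0, e.g. 1 + exp(2*I*pi/3) + exp(-2*I*pi/3) = 0.)
Dividing by |G| = 7 gives 0/7 = 0, matching the row-orthogonality relation <chi_6, chi_1> = [chi_6 = chi_1].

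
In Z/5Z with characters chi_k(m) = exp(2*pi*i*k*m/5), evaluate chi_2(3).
chi_2(3) = zeta_5^6 = exp(2*I*pi/5)

Derivation: chi_2(3) = zeta_5^(2*3) = zeta_5^6. Since zeta_5^5 = 1, this equals zeta_5^1 = exp(2*pi*i*1/5) = exp(2*I*pi/5).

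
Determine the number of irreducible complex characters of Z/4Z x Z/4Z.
16

Why: The number of irreducible complex representations of a finite group equals its number of conjugacy classes. Z/4Z x Z/4Z is abelian of order 16, so every element is its own conjugacy class: 16 classes, so Z/4Z x Z/4Z (order 16) has exactly 16 irreducible complex representations.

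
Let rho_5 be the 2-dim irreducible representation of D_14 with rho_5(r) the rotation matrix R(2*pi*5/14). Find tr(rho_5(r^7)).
chi_{rho_5}(r^7) = 2*cos(2*pi*5*7/14) = -2

Why: rho_5(r^7) is rotation by angle 2*pi*5*7/14, whose trace is 2*cos(2*pi*5*7/14) = -2.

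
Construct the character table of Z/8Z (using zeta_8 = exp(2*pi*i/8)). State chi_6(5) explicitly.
Character table of Z/8Z (irreps indexed chi_0,...,chi_7 with chi_k(m) = zeta_8^(k*m), zeta_8 = exp(2*pi*i/8)):
  irrep \ class  {0} (size 1)  {1} (size 1)    {2} (size 1)  {3} (size 1)    {4} (size 1)  {5} (size 1)    {6} (size 1)  {7} (size 1)  
  chi_0          1             1               1             1               1             1               1             1             
  chi_1          1             exp(I*pi/4)     I             exp(3*I*pi/4)   -1            exp(-3*I*pi/4)  -I            exp(-I*pi/4)  
  chi_2          1             I               -1            -I              1             I               -1            -I            
  chi_3          1             exp(3*I*pi/4)   -I            exp(I*pi/4)     -1            exp(-I*pi/4)    I             exp(-3*I*pi/4)
  chi_4          1             -1              1             -1              1             -1              1             -1            
  chi_5          1             exp(-3*I*pi/4)  I             exp(-I*pi/4)    -1            exp(I*pi/4)     -I            exp(3*I*pi/4) 
  chi_6          1             -I              -1            I               1             -I              -1            I             
  chi_7          1             exp(-I*pi/4)    -I            exp(-3*I*pi/4)  -1            exp(3*I*pi/4)   I             exp(I*pi/4)   

Spot check: chi_6(5) = zeta_8^(6*5) = zeta_8^30 = -I.

Proof sketch: Z/8Z is abelian, so all 8 irreducible complex representations are 1-dimensional. They are given by chi_k(m) = zeta_8^(k*m) for k = 0,...,7. Row orthogonality: sum_m chi_k(m) conj(chi_l(m)) = 8 * [k = l].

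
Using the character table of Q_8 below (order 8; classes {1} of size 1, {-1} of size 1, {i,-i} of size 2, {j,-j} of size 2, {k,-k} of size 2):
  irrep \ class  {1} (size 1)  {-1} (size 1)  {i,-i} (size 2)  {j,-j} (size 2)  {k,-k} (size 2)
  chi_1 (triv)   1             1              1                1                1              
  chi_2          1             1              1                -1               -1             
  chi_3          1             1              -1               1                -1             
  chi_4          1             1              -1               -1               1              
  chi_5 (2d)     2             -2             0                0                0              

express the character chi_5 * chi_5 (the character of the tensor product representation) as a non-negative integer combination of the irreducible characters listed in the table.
chi_5 tensor chi_5 = chi_1 + chi_2 + chi_3 + chi_4 (all other irreducibles have multiplicity 0).

Explanation: The character of a tensor product is the pointwise product (chi_5 * chi_5)(C) = chi_5(C) * chi_5(C):
  {1}: (2)*(2), {-1}: (-2)*(-2), {i,-i}: (0)*(0), {j,-j}: (0)*(0), {k,-k}: (0)*(0)
so (chi_5 * chi_5) takes values
  {1} -> 4, {-1} -> 4, {i,-i} -> 0, {j,-j} -> 0, {k,-k} -> 0.
Now take the inner product of this character with each irreducible chi from the table, <chi_5*chi_5, chi> = (1/8) sum_C |C| (chi_5*chi_5)(C) conj(chi(C)):
  <chi_5*chi_5, chi_1> = (1/8)[1*(4)*conj(1) + 1*(4)*conj(1) + 2*(0)*conj(1) + 2*(0)*conj(1) + 2*(0)*conj(1)]
      = (1/8)[(4) + (4) + (0) + (0) + (0)] = 8/8 = 1
  <chi_5*chi_5, chi_2> = (1/8)[1*(4)*conj(1) + 1*(4)*conj(1) + 2*(0)*conj(1) + 2*(0)*conj(-1) + 2*(0)*conj(-1)]
      = (1/8)[(4) + (4) + (0) + (0) + (0)] = 8/8 = 1
  <chi_5*chi_5, chi_3> = (1/8)[1*(4)*conj(1) + 1*(4)*conj(1) + 2*(0)*conj(-1) + 2*(0)*conj(1) + 2*(0)*conj(-1)]
      = (1/8)[(4) + (4) + (0) + (0) + (0)] = 8/8 = 1
  <chi_5*chi_5, chi_4> = (1/8)[1*(4)*conj(1) + 1*(4)*conj(1) + 2*(0)*conj(-1) + 2*(0)*conj(-1) + 2*(0)*conj(1)]
      = (1/8)[(4) + (4) + (0) + (0) + (0)] = 8/8 = 1
  <chi_5*chi_5, chi_5> = (1/8)[1*(4)*conj(2) + 1*(4)*conj(-2) + 2*(0)*conj(0) + 2*(0)*conj(0) + 2*(0)*conj(0)]
      = (1/8)[(8) + (-8) + (0) + (0) + (0)] = 0/8 = 0
Hence the multiplicities are chi_1: 1, chi_2: 1, chi_3: 1, chi_4: 1. Dimension check: dim(chi_5)*dim(chi_5) = 2*2 = 4 and sum (mult * dim) = 1*1 + 1*1 + 1*1 + 1*1 = 4.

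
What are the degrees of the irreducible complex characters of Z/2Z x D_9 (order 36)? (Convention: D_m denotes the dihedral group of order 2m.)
Dimensions: 1, 1, 1, 1, 2, 2, 2, 2, 2, 2, 2, 2

Argument: There are 12 irreducibles (= number of conjugacy classes). Their dimensions d_i satisfy sum d_i^2 = |G| = 36: 1 + 1 + 1 + 1 + 4 + 4 + 4 + 4 + 4 + 4 + 4 + 4 = 36. (For the product with Z/2Z: each of the 2 1-dim characters of Z/2Z tensors with each irrep of D_9, giving 2 copies of each D_9-dimension.)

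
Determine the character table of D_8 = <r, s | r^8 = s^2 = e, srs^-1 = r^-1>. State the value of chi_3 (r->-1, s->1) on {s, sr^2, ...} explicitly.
Conjugacy classes: {e} of size 1, {r^4} of size 1, {r^1, r^7} of size 2, {r^2, r^6} of size 2, {r^3, r^5} of size 2, {s, sr^2, ...} of size 4, {sr, sr^3, ...} of size 4.
Character table:
  irrep \ class              {e} (size 1)  {r^4} (size 1)  {r^1, r^7} (size 2)  {r^2, r^6} (size 2)  {r^3, r^5} (size 2)  {s, sr^2, ...} (size 4)  {sr, sr^3, ...} (size 4)
  chi_1 (triv)               1             1               1                    1                    1                    1                        1                       
  chi_2 (sign: r->1, s->-1)  1             1               1                    1                    1                    -1                       -1                      
  chi_3 (r->-1, s->1)        1             1               -1                   1                    -1                   1                        -1                      
  chi_4 (r->-1, s->-1)       1             1               -1                   1                    -1                   -1                       1                       
  chi_5 (2d, j=1)            2             -2              sqrt(2)              0                    -sqrt(2)             0                        0                       
  chi_6 (2d, j=2)            2             2               0                    -2                   0                    0                        0                       
  chi_7 (2d, j=3)            2             -2              -sqrt(2)             0                    sqrt(2)              0                        0                       

Spot check: chi_3 (r->-1, s->1) on {s, sr^2, ...} = 1.

Justification: D_8 has order 2*8 = 16 with 7 conjugacy classes, hence 7 irreducibles. Sum of squared dims 1 + 1 + 1 + 1 + 4 + 4 + 4 = 16 = |G|. Linear characters come from the abelianisation; the 2-dimensional irreps have character r^k -> 2*cos(2*pi*j*k/8), reflections -> 0.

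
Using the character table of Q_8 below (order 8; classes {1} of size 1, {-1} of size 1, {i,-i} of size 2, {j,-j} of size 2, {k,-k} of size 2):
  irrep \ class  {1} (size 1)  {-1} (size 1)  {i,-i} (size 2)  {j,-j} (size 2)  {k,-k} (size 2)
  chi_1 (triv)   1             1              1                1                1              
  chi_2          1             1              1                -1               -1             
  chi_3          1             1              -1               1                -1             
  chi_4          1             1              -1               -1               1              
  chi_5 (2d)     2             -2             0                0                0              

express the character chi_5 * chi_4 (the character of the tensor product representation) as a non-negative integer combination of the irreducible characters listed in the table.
chi_5 tensor chi_4 = chi_5 (all other irreducibles have multiplicity 0).

The character of a tensor product is the pointwise product (chi_5 * chi_4)(C) = chi_5(C) * chi_4(C):
  {1}: (2)*(1), {-1}: (-2)*(1), {i,-i}: (0)*(-1), {j,-j}: (0)*(-1), {k,-k}: (0)*(1)
so (chi_5 * chi_4) takes values
  {1} -> 2, {-1} -> -2, {i,-i} -> 0, {j,-j} -> 0, {k,-k} -> 0.
Now take the inner product of this character with each irreducible chi from the table, <chi_5*chi_4, chi> = (1/8) sum_C |C| (chi_5*chi_4)(C) conj(chi(C)):
  <chi_5*chi_4, chi_1> = (1/8)[1*(2)*conj(1) + 1*(-2)*conj(1) + 2*(0)*conj(1) + 2*(0)*conj(1) + 2*(0)*conj(1)]
      = (1/8)[(2) + (-2) + (0) + (0) + (0)] = 0/8 = 0
  <chi_5*chi_4, chi_2> = (1/8)[1*(2)*conj(1) + 1*(-2)*conj(1) + 2*(0)*conj(1) + 2*(0)*conj(-1) + 2*(0)*conj(-1)]
      = (1/8)[(2) + (-2) + (0) + (0) + (0)] = 0/8 = 0
  <chi_5*chi_4, chi_3> = (1/8)[1*(2)*conj(1) + 1*(-2)*conj(1) + 2*(0)*conj(-1) + 2*(0)*conj(1) + 2*(0)*conj(-1)]
      = (1/8)[(2) + (-2) + (0) + (0) + (0)] = 0/8 = 0
  <chi_5*chi_4, chi_4> = (1/8)[1*(2)*conj(1) + 1*(-2)*conj(1) + 2*(0)*conj(-1) + 2*(0)*conj(-1) + 2*(0)*conj(1)]
      = (1/8)[(2) + (-2) + (0) + (0) + (0)] = 0/8 = 0
  <chi_5*chi_4, chi_5> = (1/8)[1*(2)*conj(2) + 1*(-2)*conj(-2) + 2*(0)*conj(0) + 2*(0)*conj(0) + 2*(0)*conj(0)]
      = (1/8)[(4) + (4) + (0) + (0) + (0)] = 8/8 = 1
Hence the multiplicities are chi_5: 1. Dimension check: dim(chi_5)*dim(chi_4) = 2*1 = 2 and sum (mult * dim) = 1*2 = 2.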